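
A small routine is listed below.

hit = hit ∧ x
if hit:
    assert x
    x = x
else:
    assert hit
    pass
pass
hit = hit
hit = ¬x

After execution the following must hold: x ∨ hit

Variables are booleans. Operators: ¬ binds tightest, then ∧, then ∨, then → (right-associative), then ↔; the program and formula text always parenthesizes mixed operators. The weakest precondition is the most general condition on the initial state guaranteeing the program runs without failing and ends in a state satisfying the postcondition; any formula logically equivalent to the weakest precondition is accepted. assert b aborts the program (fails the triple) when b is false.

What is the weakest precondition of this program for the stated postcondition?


Working backward. After the program, x ∨ hit must hold.
Before hit := ¬x: true
Before hit := hit: true
Before skip: true
Then branch requires x; else branch requires hit.
Before the if: (hit → x) ∧ ((¬hit) → hit)
Before hit := hit ∧ x: ((hit ∧ x) → x) ∧ ((¬(hit ∧ x)) → (hit ∧ x))
Answer: WP = ((hit ∧ x) → x) ∧ ((¬(hit ∧ x)) → (hit ∧ x))


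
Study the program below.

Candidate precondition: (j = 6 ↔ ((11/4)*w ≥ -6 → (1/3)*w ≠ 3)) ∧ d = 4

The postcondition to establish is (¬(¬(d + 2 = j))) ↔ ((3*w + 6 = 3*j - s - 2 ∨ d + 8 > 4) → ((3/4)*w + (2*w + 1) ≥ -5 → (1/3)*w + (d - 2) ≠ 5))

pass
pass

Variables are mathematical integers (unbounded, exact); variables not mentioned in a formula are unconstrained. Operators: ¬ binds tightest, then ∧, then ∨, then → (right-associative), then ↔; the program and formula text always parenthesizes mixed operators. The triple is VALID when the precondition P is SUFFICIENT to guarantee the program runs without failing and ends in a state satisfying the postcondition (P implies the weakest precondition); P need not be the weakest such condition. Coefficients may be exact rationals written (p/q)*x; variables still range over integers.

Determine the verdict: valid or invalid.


Working backward. After the program, the postcondition (¬(¬(d + 2 = j))) ↔ ((3*w + 6 = 3*j - s - 2 ∨ d + 8 > 4) → ((3/4)*w + (2*w + 1) ≥ -5 → (1/3)*w + (d - 2) ≠ 5)) must hold; in canonical form it is d = j - 2 ↔ ((s + 3*w = 3*j - 8 ∨ d > -4) → ((11/4)*w ≥ -6 → d + (1/3)*w ≠ 7)).
Before skip: d = j - 2 ↔ ((s + 3*w = 3*j - 8 ∨ d > -4) → ((11/4)*w ≥ -6 → d + (1/3)*w ≠ 7))
Before skip: d = j - 2 ↔ ((s + 3*w = 3*j - 8 ∨ d > -4) → ((11/4)*w ≥ -6 → d + (1/3)*w ≠ 7))
The weakest precondition is d = j - 2 ↔ ((s + 3*w = 3*j - 8 ∨ d > -4) → ((11/4)*w ≥ -6 → d + (1/3)*w ≠ 7)).
Check whether (j = 6 ↔ ((11/4)*w ≥ -6 → (1/3)*w ≠ 3)) ∧ d = 4 implies it.
Every state satisfying the precondition satisfies the weakest precondition: the implication holds.
Answer: valid


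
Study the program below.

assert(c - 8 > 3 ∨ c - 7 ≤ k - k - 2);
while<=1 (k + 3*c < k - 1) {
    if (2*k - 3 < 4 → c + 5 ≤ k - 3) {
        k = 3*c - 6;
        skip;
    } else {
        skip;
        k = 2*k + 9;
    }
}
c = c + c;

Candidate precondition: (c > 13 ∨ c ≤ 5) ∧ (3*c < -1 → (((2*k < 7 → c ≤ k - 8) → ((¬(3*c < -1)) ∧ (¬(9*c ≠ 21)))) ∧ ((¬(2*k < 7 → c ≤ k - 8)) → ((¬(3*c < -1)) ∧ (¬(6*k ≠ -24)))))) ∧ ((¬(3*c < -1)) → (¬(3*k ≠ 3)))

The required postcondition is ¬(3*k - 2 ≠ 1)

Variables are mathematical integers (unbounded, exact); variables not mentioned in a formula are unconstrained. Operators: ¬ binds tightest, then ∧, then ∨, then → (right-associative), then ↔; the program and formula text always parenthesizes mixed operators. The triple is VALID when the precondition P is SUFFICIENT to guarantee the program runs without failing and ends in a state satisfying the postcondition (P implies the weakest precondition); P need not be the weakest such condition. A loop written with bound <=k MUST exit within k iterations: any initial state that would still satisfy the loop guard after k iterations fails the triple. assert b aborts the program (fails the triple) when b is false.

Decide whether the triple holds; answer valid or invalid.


Working backward. After the program, the postcondition ¬(3*k - 2 ≠ 1) must hold; in canonical form it is ¬(3*k ≠ 3).
Before c := c + c: ¬(3*k ≠ 3)
Before the loop (bound <=1), unroll the exhaustion recursion (WP_0 = exit-now case; WP_j = one more guarded iteration, up to j = 1):
  WP_0: (¬(3*c < -1)) ∧ (¬(3*k ≠ 3))
  WP_1: (3*c < -1 → (((2*k < 7 → c ≤ k - 8) → ((¬(3*c < -1)) ∧ (¬(9*c ≠ 21)))) ∧ ((¬(2*k < 7 → c ≤ k - 8)) → ((¬(3*c < -1)) ∧ (¬(6*k ≠ -24)))))) ∧ ((¬(3*c < -1)) → (¬(3*k ≠ 3)))
So before the loop: (3*c < -1 → (((2*k < 7 → c ≤ k - 8) → ((¬(3*c < -1)) ∧ (¬(9*c ≠ 21)))) ∧ ((¬(2*k < 7 → c ≤ k - 8)) → ((¬(3*c < -1)) ∧ (¬(6*k ≠ -24)))))) ∧ ((¬(3*c < -1)) → (¬(3*k ≠ 3)))
Before assert c - 8 > 3 ∨ c - 7 ≤ k - k - 2: (c > 11 ∨ c ≤ 5) ∧ (3*c < -1 → (((2*k < 7 → c ≤ k - 8) → ((¬(3*c < -1)) ∧ (¬(9*c ≠ 21)))) ∧ ((¬(2*k < 7 → c ≤ k - 8)) → ((¬(3*c < -1)) ∧ (¬(6*k ≠ -24)))))) ∧ ((¬(3*c < -1)) → (¬(3*k ≠ 3)))
The weakest precondition is (c > 11 ∨ c ≤ 5) ∧ (3*c < -1 → (((2*k < 7 → c ≤ k - 8) → ((¬(3*c < -1)) ∧ (¬(9*c ≠ 21)))) ∧ ((¬(2*k < 7 → c ≤ k - 8)) → ((¬(3*c < -1)) ∧ (¬(6*k ≠ -24)))))) ∧ ((¬(3*c < -1)) → (¬(3*k ≠ 3))).
Check whether (c > 13 ∨ c ≤ 5) ∧ (3*c < -1 → (((2*k < 7 → c ≤ k - 8) → ((¬(3*c < -1)) ∧ (¬(9*c ≠ 21)))) ∧ ((¬(2*k < 7 → c ≤ k - 8)) → ((¬(3*c < -1)) ∧ (¬(6*k ≠ -24)))))) ∧ ((¬(3*c < -1)) → (¬(3*k ≠ 3))) implies it.
Every state satisfying the precondition satisfies the weakest precondition: the implication holds.
Answer: valid


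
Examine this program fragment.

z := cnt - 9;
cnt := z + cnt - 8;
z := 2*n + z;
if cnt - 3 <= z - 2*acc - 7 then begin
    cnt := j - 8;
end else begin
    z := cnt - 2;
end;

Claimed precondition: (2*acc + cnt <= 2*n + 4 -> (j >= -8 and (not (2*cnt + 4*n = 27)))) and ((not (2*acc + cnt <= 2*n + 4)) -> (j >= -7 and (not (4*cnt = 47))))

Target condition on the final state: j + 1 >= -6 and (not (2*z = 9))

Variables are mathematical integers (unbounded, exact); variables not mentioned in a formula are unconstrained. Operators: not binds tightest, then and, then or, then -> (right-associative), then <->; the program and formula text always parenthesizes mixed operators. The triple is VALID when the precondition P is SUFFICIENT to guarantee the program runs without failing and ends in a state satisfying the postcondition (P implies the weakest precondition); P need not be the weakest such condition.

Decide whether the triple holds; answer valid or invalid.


Working backward. After the program, the postcondition j + 1 >= -6 and (not (2*z = 9)) must hold; in canonical form it is j >= -7 and (not (2*z = 9)).
Then branch requires j >= -7 and (not (2*z = 9)); else branch requires j >= -7 and (not (2*cnt = 13)).
Before the if: (2*acc + cnt <= z - 4 -> (j >= -7 and (not (2*z = 9)))) and ((not (2*acc + cnt <= z - 4)) -> (j >= -7 and (not (2*cnt = 13))))
Before z := 2*n + z: (2*acc + cnt <= 2*n + z - 4 -> (j >= -7 and (not (4*n + 2*z = 9)))) and ((not (2*acc + cnt <= 2*n + z - 4)) -> (j >= -7 and (not (2*cnt = 13))))
Before cnt := z + cnt - 8: (2*acc + cnt <= 2*n + 4 -> (j >= -7 and (not (4*n + 2*z = 9)))) and ((not (2*acc + cnt <= 2*n + 4)) -> (j >= -7 and (not (2*cnt + 2*z = 29))))
Before z := cnt - 9: (2*acc + cnt <= 2*n + 4 -> (j >= -7 and (not (2*cnt + 4*n = 27)))) and ((not (2*acc + cnt <= 2*n + 4)) -> (j >= -7 and (not (4*cnt = 47))))
The weakest precondition is (2*acc + cnt <= 2*n + 4 -> (j >= -7 and (not (2*cnt + 4*n = 27)))) and ((not (2*acc + cnt <= 2*n + 4)) -> (j >= -7 and (not (4*cnt = 47)))).
Check whether (2*acc + cnt <= 2*n + 4 -> (j >= -8 and (not (2*cnt + 4*n = 27)))) and ((not (2*acc + cnt <= 2*n + 4)) -> (j >= -7 and (not (4*cnt = 47)))) implies it.
Countermodel: at the initial state acc = 0, cnt = 0, j = -8, n = 0, the precondition holds but the weakest precondition fails.
Answer: invalid


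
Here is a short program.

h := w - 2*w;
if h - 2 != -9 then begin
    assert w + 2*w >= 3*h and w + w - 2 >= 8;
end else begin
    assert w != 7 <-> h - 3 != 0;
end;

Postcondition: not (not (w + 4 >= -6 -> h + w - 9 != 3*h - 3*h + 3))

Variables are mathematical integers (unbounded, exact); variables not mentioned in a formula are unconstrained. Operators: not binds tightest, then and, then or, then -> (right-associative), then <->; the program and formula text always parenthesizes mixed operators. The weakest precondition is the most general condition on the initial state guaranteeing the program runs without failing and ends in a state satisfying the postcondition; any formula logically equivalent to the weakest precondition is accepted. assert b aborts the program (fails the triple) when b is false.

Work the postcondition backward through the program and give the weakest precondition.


Working backward. After the program, the postcondition not (not (w + 4 >= -6 -> h + w - 9 != 3*h - 3*h + 3)) must hold; in canonical form it is w >= -10 -> h + w != 12.
Then branch requires 3*w >= 3*h and 2*w >= 10 and (w >= -10 -> h + w != 12); else branch requires (w != 7 <-> h != 3) and (w >= -10 -> h + w != 12).
Before the if: (h != -7 -> (3*w >= 3*h and 2*w >= 10 and (w >= -10 -> h + w != 12))) and ((not (h != -7)) -> ((w != 7 <-> h != 3) and (w >= -10 -> h + w != 12)))
Before h := w - 2*w: (w != 7 -> (6*w >= 0 and 2*w >= 10)) and ((not (w != 7)) -> (w != 7 <-> w != -3))
Answer: WP = (w != 7 -> (6*w >= 0 and 2*w >= 10)) and ((not (w != 7)) -> (w != 7 <-> w != -3))


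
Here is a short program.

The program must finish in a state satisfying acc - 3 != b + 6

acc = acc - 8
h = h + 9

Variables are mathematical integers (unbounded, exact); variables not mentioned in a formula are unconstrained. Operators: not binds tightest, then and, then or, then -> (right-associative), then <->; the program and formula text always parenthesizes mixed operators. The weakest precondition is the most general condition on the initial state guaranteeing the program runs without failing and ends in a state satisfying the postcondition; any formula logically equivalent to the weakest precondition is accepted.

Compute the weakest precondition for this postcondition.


Working backward. After the program, the postcondition acc - 3 != b + 6 must hold; in canonical form it is acc != b + 9.
Before h := h + 9: acc != b + 9
Before acc := acc - 8: acc != b + 17
Answer: WP = acc != b + 17


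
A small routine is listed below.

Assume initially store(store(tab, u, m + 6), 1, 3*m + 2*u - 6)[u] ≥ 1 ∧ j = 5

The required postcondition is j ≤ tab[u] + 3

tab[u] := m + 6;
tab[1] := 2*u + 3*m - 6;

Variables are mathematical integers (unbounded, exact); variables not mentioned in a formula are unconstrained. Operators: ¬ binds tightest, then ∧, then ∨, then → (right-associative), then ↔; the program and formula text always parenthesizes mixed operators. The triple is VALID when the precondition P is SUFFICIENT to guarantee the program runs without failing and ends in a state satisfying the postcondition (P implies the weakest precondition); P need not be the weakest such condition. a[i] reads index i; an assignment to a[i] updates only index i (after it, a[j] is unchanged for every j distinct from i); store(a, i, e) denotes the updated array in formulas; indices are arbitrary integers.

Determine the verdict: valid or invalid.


Working backward. After the program, j ≤ tab[u] + 3 must hold.
Before tab[1] := 2*u + 3*m - 6: j ≤ store(tab, 1, 3*m + 2*u - 6)[u] + 3
Before tab[u] := m + 6: j ≤ store(store(tab, u, m + 6), 1, 3*m + 2*u - 6)[u] + 3
The weakest precondition is j ≤ store(store(tab, u, m + 6), 1, 3*m + 2*u - 6)[u] + 3.
Check whether store(store(tab, u, m + 6), 1, 3*m + 2*u - 6)[u] ≥ 1 ∧ j = 5 implies it.
Countermodel: at the initial state j = 5, m = -5, tab = {[0] = 2, [1] = 2, elsewhere 2}, u = 0, the precondition holds but the weakest precondition fails.
Answer: invalid


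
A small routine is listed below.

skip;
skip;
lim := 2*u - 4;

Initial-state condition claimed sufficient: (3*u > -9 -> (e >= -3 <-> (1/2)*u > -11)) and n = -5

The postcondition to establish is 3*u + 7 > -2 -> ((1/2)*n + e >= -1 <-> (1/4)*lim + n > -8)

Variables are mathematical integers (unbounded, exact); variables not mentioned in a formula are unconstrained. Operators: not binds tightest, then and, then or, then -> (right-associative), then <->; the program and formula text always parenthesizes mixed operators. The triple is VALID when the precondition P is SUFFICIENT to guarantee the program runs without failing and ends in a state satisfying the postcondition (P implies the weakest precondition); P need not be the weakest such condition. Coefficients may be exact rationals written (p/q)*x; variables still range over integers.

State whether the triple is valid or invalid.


Working backward. After the program, the postcondition 3*u + 7 > -2 -> ((1/2)*n + e >= -1 <-> (1/4)*lim + n > -8) must hold; in canonical form it is 3*u > -9 -> (e + (1/2)*n >= -1 <-> (1/4)*lim + n > -8).
Before lim := 2*u - 4: 3*u > -9 -> (e + (1/2)*n >= -1 <-> n + (1/2)*u > -7)
Before skip: 3*u > -9 -> (e + (1/2)*n >= -1 <-> n + (1/2)*u > -7)
Before skip: 3*u > -9 -> (e + (1/2)*n >= -1 <-> n + (1/2)*u > -7)
The weakest precondition is 3*u > -9 -> (e + (1/2)*n >= -1 <-> n + (1/2)*u > -7).
Check whether (3*u > -9 -> (e >= -3 <-> (1/2)*u > -11)) and n = -5 implies it.
Countermodel: at the initial state e = 0, n = -5, u = 0, the precondition holds but the weakest precondition fails.
Answer: invalid


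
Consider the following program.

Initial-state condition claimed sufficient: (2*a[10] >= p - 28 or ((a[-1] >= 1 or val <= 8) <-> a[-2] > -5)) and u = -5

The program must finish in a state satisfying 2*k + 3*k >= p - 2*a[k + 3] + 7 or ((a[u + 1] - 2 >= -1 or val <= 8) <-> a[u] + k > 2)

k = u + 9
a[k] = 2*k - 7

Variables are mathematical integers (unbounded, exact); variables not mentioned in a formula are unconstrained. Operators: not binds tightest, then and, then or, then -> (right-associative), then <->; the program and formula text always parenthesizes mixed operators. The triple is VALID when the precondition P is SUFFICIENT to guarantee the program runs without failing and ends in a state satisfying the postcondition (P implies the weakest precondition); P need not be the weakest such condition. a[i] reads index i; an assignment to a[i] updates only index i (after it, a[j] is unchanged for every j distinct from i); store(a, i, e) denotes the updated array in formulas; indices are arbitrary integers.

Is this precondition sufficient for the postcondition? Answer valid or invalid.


Working backward. After the program, the postcondition 2*k + 3*k >= p - 2*a[k + 3] + 7 or ((a[u + 1] - 2 >= -1 or val <= 8) <-> a[u] + k > 2) must hold; in canonical form it is 2*a[k + 3] + 5*k >= p + 7 or ((a[u + 1] >= 1 or val <= 8) <-> a[u] + k > 2).
Before a[k] := 2*k - 7: 2*store(a, k, 2*k - 7)[k + 3] + 5*k >= p + 7 or ((store(a, k, 2*k - 7)[u + 1] >= 1 or val <= 8) <-> store(a, k, 2*k - 7)[u] + k > 2)
Before k := u + 9: 2*store(a, u + 9, 2*u + 11)[u + 12] + 5*u >= p - 38 or ((store(a, u + 9, 2*u + 11)[u + 1] >= 1 or val <= 8) <-> store(a, u + 9, 2*u + 11)[u] + u > -7)
The weakest precondition is 2*store(a, u + 9, 2*u + 11)[u + 12] + 5*u >= p - 38 or ((store(a, u + 9, 2*u + 11)[u + 1] >= 1 or val <= 8) <-> store(a, u + 9, 2*u + 11)[u] + u > -7).
Check whether (2*a[10] >= p - 28 or ((a[-1] >= 1 or val <= 8) <-> a[-2] > -5)) and u = -5 implies it.
Countermodel: at the initial state a = {[-5] = 15521, [-4] = -6516, [-2] = -7045, [-1] = 0, [4] = -7, [7] = -7, [10] = -7, elsewhere -7}, p = 0, u = -5, val = 9, the precondition holds but the weakest precondition fails.
Answer: invalid


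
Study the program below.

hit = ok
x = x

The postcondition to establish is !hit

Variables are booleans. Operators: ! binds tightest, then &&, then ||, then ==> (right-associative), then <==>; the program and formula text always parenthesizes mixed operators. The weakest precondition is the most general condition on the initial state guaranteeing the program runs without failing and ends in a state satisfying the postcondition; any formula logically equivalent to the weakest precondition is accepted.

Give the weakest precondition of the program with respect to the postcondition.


Working backward. After the program, !hit must hold.
Before x := x: !hit
Before hit := ok: !ok
Answer: WP = !ok


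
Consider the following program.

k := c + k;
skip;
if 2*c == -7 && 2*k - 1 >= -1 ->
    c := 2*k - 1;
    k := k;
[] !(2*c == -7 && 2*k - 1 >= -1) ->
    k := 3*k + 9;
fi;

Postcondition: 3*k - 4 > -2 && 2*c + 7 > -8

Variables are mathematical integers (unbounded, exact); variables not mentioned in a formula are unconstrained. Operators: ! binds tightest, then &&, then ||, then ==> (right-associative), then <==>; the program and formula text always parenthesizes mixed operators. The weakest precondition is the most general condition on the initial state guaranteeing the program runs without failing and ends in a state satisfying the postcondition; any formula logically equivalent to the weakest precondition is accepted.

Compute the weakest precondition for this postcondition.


Working backward. After the program, the postcondition 3*k - 4 > -2 && 2*c + 7 > -8 must hold; in canonical form it is 3*k > 2 && 2*c > -15.
Then branch requires 3*k > 2 && 4*k > -13; else branch requires 9*k > -25 && 2*c > -15.
Before the if: ((2*c == -7 && 2*k >= 0) ==> (3*k > 2 && 4*k > -13)) && ((!(2*c == -7 && 2*k >= 0)) ==> (9*k > -25 && 2*c > -15))
Before skip: ((2*c == -7 && 2*k >= 0) ==> (3*k > 2 && 4*k > -13)) && ((!(2*c == -7 && 2*k >= 0)) ==> (9*k > -25 && 2*c > -15))
Before k := c + k: ((2*c == -7 && 2*c + 2*k >= 0) ==> (3*c + 3*k > 2 && 4*c + 4*k > -13)) && ((!(2*c == -7 && 2*c + 2*k >= 0)) ==> (9*c + 9*k > -25 && 2*c > -15))
Answer: WP = ((2*c == -7 && 2*c + 2*k >= 0) ==> (3*c + 3*k > 2 && 4*c + 4*k > -13)) && ((!(2*c == -7 && 2*c + 2*k >= 0)) ==> (9*c + 9*k > -25 && 2*c > -15))


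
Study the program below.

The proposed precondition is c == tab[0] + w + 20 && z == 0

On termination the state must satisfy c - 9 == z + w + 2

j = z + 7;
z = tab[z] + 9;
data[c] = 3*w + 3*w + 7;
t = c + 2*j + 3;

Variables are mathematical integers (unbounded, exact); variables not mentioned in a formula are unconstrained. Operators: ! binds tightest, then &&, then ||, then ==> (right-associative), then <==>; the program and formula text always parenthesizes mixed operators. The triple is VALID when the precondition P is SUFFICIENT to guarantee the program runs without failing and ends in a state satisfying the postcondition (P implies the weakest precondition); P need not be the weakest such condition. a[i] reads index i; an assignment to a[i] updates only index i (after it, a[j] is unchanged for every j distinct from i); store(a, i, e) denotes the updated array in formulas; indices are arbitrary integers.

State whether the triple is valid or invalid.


Working backward. After the program, the postcondition c - 9 == z + w + 2 must hold; in canonical form it is c == w + z + 11.
Before t := c + 2*j + 3: c == w + z + 11
Before data[c] := 3*w + 3*w + 7: c == w + z + 11
Before z := tab[z] + 9: c == tab[z] + w + 20
Before j := z + 7: c == tab[z] + w + 20
The weakest precondition is c == tab[z] + w + 20.
Check whether c == tab[0] + w + 20 && z == 0 implies it.
Every state satisfying the precondition satisfies the weakest precondition: the implication holds.
Answer: valid


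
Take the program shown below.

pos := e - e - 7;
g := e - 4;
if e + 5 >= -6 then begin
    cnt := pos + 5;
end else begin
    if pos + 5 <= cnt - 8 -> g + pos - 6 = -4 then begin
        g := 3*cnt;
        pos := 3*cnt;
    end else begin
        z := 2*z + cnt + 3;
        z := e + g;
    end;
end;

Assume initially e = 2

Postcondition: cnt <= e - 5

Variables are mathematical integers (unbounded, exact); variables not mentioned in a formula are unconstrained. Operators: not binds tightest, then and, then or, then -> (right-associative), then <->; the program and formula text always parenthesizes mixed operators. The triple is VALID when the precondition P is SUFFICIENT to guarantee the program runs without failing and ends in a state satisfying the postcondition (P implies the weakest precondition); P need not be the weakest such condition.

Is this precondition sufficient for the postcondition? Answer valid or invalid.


Working backward. After the program, cnt <= e - 5 must hold.
Then branch requires pos <= e - 10; else branch requires ((pos <= cnt - 13 -> g + pos = 2) -> cnt <= e - 5) and ((not (pos <= cnt - 13 -> g + pos = 2)) -> cnt <= e - 5).
Before the if: (e >= -11 -> pos <= e - 10) and ((not (e >= -11)) -> (((pos <= cnt - 13 -> g + pos = 2) -> cnt <= e - 5) and ((not (pos <= cnt - 13 -> g + pos = 2)) -> cnt <= e - 5)))
Before g := e - 4: (e >= -11 -> pos <= e - 10) and ((not (e >= -11)) -> (((pos <= cnt - 13 -> e + pos = 6) -> cnt <= e - 5) and ((not (pos <= cnt - 13 -> e + pos = 6)) -> cnt <= e - 5)))
Before pos := e - e - 7: (e >= -11 -> e >= 3) and ((not (e >= -11)) -> (((cnt >= 6 -> e = 13) -> cnt <= e - 5) and ((not (cnt >= 6 -> e = 13)) -> cnt <= e - 5)))
The weakest precondition is (e >= -11 -> e >= 3) and ((not (e >= -11)) -> (((cnt >= 6 -> e = 13) -> cnt <= e - 5) and ((not (cnt >= 6 -> e = 13)) -> cnt <= e - 5))).
Check whether e = 2 implies it.
Countermodel: at the initial state cnt = 0, e = 2, the precondition holds but the weakest precondition fails.
Answer: invalid


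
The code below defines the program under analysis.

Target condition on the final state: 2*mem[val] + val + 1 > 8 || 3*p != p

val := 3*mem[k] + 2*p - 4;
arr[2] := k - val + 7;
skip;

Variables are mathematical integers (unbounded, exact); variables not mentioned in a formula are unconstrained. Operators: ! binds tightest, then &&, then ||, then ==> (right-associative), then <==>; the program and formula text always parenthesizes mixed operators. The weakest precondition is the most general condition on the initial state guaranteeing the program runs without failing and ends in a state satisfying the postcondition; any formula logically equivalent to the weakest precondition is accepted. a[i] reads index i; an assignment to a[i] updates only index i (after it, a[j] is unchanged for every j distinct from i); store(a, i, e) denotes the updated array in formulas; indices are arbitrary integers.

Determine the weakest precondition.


Working backward. After the program, the postcondition 2*mem[val] + val + 1 > 8 || 3*p != p must hold; in canonical form it is 2*mem[val] + val > 7 || 2*p != 0.
Before skip: 2*mem[val] + val > 7 || 2*p != 0
Before arr[2] := k - val + 7: 2*mem[val] + val > 7 || 2*p != 0
Before val := 3*mem[k] + 2*p - 4: 2*mem[3*mem[k] + 2*p - 4] + 3*mem[k] + 2*p > 11 || 2*p != 0
Answer: WP = 2*mem[3*mem[k] + 2*p - 4] + 3*mem[k] + 2*p > 11 || 2*p != 0


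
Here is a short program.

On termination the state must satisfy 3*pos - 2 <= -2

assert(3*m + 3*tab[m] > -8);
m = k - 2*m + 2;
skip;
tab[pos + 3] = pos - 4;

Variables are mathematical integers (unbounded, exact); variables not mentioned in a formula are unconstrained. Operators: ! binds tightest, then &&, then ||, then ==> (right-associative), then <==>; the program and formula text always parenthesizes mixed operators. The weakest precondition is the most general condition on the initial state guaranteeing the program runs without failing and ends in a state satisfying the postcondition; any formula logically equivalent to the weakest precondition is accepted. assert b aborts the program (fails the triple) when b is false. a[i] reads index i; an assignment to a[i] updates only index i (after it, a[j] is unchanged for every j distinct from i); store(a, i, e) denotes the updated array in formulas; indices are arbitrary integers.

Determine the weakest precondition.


Working backward. After the program, the postcondition 3*pos - 2 <= -2 must hold; in canonical form it is 3*pos <= 0.
Before tab[pos + 3] := pos - 4: 3*pos <= 0
Before skip: 3*pos <= 0
Before m := k - 2*m + 2: 3*pos <= 0
Before assert 3*m + 3*tab[m] > -8: 3*tab[m] + 3*m > -8 && 3*pos <= 0
Answer: WP = 3*tab[m] + 3*m > -8 && 3*pos <= 0


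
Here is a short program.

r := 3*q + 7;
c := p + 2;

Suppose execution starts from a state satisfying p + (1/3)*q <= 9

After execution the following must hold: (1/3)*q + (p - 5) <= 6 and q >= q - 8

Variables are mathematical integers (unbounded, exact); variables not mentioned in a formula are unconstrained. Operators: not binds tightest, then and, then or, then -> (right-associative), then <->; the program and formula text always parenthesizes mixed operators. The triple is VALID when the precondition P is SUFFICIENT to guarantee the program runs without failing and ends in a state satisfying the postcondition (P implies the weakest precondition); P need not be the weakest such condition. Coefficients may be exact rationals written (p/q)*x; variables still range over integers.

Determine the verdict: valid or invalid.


Working backward. After the program, the postcondition (1/3)*q + (p - 5) <= 6 and q >= q - 8 must hold; in canonical form it is p + (1/3)*q <= 11.
Before c := p + 2: p + (1/3)*q <= 11
Before r := 3*q + 7: p + (1/3)*q <= 11
The weakest precondition is p + (1/3)*q <= 11.
Check whether p + (1/3)*q <= 9 implies it.
Every state satisfying the precondition satisfies the weakest precondition: the implication holds.
Answer: valid


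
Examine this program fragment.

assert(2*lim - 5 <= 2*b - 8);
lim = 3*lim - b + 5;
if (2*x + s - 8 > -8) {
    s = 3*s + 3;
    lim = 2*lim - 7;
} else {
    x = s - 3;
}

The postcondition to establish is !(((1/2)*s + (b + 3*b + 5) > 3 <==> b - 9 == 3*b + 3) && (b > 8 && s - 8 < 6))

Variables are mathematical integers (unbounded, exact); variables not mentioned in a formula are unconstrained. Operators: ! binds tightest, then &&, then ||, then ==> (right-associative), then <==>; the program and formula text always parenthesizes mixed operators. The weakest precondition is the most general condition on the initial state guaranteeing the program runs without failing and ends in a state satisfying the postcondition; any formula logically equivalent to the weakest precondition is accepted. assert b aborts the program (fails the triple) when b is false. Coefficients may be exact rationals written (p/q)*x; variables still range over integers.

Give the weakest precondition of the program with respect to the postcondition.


Working backward. After the program, the postcondition !(((1/2)*s + (b + 3*b + 5) > 3 <==> b - 9 == 3*b + 3) && (b > 8 && s - 8 < 6)) must hold; in canonical form it is !((4*b + (1/2)*s > -2 <==> 2*b == -12) && b > 8 && s < 14).
Then branch requires !((4*b + (3/2)*s > -7/2 <==> 2*b == -12) && b > 8 && 3*s < 11); else branch requires !((4*b + (1/2)*s > -2 <==> 2*b == -12) && b > 8 && s < 14).
Before the if: (s + 2*x > 0 ==> (!((4*b + (3/2)*s > -7/2 <==> 2*b == -12) && b > 8 && 3*s < 11))) && ((!(s + 2*x > 0)) ==> (!((4*b + (1/2)*s > -2 <==> 2*b == -12) && b > 8 && s < 14)))
Before lim := 3*lim - b + 5: (s + 2*x > 0 ==> (!((4*b + (3/2)*s > -7/2 <==> 2*b == -12) && b > 8 && 3*s < 11))) && ((!(s + 2*x > 0)) ==> (!((4*b + (1/2)*s > -2 <==> 2*b == -12) && b > 8 && s < 14)))
Before assert 2*lim - 5 <= 2*b - 8: 2*lim <= 2*b - 3 && (s + 2*x > 0 ==> (!((4*b + (3/2)*s > -7/2 <==> 2*b == -12) && b > 8 && 3*s < 11))) && ((!(s + 2*x > 0)) ==> (!((4*b + (1/2)*s > -2 <==> 2*b == -12) && b > 8 && s < 14)))
Answer: WP = 2*lim <= 2*b - 3 && (s + 2*x > 0 ==> (!((4*b + (3/2)*s > -7/2 <==> 2*b == -12) && b > 8 && 3*s < 11))) && ((!(s + 2*x > 0)) ==> (!((4*b + (1/2)*s > -2 <==> 2*b == -12) && b > 8 && s < 14)))


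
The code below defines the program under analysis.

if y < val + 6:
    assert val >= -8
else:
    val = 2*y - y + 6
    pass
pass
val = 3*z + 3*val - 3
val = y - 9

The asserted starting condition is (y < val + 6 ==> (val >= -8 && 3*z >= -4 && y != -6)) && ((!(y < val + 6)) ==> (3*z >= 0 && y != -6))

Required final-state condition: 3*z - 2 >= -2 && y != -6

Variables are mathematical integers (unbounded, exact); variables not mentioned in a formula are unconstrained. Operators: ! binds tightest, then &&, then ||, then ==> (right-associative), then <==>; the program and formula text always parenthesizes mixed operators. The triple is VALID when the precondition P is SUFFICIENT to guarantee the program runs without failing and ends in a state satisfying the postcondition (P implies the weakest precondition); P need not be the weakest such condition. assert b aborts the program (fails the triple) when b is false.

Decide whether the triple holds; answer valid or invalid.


Working backward. After the program, the postcondition 3*z - 2 >= -2 && y != -6 must hold; in canonical form it is 3*z >= 0 && y != -6.
Before val := y - 9: 3*z >= 0 && y != -6
Before val := 3*z + 3*val - 3: 3*z >= 0 && y != -6
Before skip: 3*z >= 0 && y != -6
Then branch requires val >= -8 && 3*z >= 0 && y != -6; else branch requires 3*z >= 0 && y != -6.
Before the if: (y < val + 6 ==> (val >= -8 && 3*z >= 0 && y != -6)) && ((!(y < val + 6)) ==> (3*z >= 0 && y != -6))
The weakest precondition is (y < val + 6 ==> (val >= -8 && 3*z >= 0 && y != -6)) && ((!(y < val + 6)) ==> (3*z >= 0 && y != -6)).
Check whether (y < val + 6 ==> (val >= -8 && 3*z >= -4 && y != -6)) && ((!(y < val + 6)) ==> (3*z >= 0 && y != -6)) implies it.
Countermodel: at the initial state val = 0, y = -7, z = -1, the precondition holds but the weakest precondition fails.
Answer: invalid


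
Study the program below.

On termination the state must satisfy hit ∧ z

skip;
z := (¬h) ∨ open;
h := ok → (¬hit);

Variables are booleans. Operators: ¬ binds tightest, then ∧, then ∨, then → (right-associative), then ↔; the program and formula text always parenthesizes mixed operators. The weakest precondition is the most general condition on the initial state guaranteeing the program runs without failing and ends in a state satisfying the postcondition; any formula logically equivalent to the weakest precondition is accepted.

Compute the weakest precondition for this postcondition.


Working backward. After the program, hit ∧ z must hold.
Before h := ok → (¬hit): hit ∧ z
Before z := (¬h) ∨ open: hit ∧ ((¬h) ∨ open)
Before skip: hit ∧ ((¬h) ∨ open)
Answer: WP = hit ∧ ((¬h) ∨ open)


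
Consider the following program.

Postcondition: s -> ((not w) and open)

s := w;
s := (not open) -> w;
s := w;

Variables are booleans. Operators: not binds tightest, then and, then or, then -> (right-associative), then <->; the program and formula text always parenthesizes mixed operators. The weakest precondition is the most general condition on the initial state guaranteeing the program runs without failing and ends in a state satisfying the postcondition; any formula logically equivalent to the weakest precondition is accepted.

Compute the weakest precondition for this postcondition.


Working backward. After the program, s -> ((not w) and open) must hold.
Before s := w: w -> ((not w) and open)
Before s := (not open) -> w: w -> ((not w) and open)
Before s := w: w -> ((not w) and open)
Answer: WP = w -> ((not w) and open)


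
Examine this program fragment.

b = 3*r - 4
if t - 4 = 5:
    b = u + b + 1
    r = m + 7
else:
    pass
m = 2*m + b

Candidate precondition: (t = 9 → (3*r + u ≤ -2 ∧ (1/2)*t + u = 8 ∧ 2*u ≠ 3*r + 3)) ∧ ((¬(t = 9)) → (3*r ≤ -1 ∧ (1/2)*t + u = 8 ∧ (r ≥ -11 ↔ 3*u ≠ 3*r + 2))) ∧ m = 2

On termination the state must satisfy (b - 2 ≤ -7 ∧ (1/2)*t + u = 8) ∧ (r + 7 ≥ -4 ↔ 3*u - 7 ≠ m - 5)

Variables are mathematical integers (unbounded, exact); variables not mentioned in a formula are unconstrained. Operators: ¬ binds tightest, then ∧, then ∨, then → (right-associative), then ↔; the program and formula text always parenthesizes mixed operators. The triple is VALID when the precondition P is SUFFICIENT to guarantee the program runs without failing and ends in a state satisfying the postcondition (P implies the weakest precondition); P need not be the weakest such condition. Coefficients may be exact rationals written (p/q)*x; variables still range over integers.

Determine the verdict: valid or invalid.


Working backward. After the program, the postcondition (b - 2 ≤ -7 ∧ (1/2)*t + u = 8) ∧ (r + 7 ≥ -4 ↔ 3*u - 7 ≠ m - 5) must hold; in canonical form it is b ≤ -5 ∧ (1/2)*t + u = 8 ∧ (r ≥ -11 ↔ 3*u ≠ m + 2).
Before m := 2*m + b: b ≤ -5 ∧ (1/2)*t + u = 8 ∧ (r ≥ -11 ↔ 3*u ≠ b + 2*m + 2)
Then branch requires b + u ≤ -6 ∧ (1/2)*t + u = 8 ∧ (m ≥ -18 ↔ 2*u ≠ b + 2*m + 3); else branch requires b ≤ -5 ∧ (1/2)*t + u = 8 ∧ (r ≥ -11 ↔ 3*u ≠ b + 2*m + 2).
Before the if: (t = 9 → (b + u ≤ -6 ∧ (1/2)*t + u = 8 ∧ (m ≥ -18 ↔ 2*u ≠ b + 2*m + 3))) ∧ ((¬(t = 9)) → (b ≤ -5 ∧ (1/2)*t + u = 8 ∧ (r ≥ -11 ↔ 3*u ≠ b + 2*m + 2)))
Before b := 3*r - 4: (t = 9 → (3*r + u ≤ -2 ∧ (1/2)*t + u = 8 ∧ (m ≥ -18 ↔ 2*u ≠ 2*m + 3*r - 1))) ∧ ((¬(t = 9)) → (3*r ≤ -1 ∧ (1/2)*t + u = 8 ∧ (r ≥ -11 ↔ 3*u ≠ 2*m + 3*r - 2)))
The weakest precondition is (t = 9 → (3*r + u ≤ -2 ∧ (1/2)*t + u = 8 ∧ (m ≥ -18 ↔ 2*u ≠ 2*m + 3*r - 1))) ∧ ((¬(t = 9)) → (3*r ≤ -1 ∧ (1/2)*t + u = 8 ∧ (r ≥ -11 ↔ 3*u ≠ 2*m + 3*r - 2))).
Check whether (t = 9 → (3*r + u ≤ -2 ∧ (1/2)*t + u = 8 ∧ 2*u ≠ 3*r + 3)) ∧ ((¬(t = 9)) → (3*r ≤ -1 ∧ (1/2)*t + u = 8 ∧ (r ≥ -11 ↔ 3*u ≠ 3*r + 2))) ∧ m = 2 implies it.
Every state satisfying the precondition satisfies the weakest precondition: the implication holds.
Answer: valid


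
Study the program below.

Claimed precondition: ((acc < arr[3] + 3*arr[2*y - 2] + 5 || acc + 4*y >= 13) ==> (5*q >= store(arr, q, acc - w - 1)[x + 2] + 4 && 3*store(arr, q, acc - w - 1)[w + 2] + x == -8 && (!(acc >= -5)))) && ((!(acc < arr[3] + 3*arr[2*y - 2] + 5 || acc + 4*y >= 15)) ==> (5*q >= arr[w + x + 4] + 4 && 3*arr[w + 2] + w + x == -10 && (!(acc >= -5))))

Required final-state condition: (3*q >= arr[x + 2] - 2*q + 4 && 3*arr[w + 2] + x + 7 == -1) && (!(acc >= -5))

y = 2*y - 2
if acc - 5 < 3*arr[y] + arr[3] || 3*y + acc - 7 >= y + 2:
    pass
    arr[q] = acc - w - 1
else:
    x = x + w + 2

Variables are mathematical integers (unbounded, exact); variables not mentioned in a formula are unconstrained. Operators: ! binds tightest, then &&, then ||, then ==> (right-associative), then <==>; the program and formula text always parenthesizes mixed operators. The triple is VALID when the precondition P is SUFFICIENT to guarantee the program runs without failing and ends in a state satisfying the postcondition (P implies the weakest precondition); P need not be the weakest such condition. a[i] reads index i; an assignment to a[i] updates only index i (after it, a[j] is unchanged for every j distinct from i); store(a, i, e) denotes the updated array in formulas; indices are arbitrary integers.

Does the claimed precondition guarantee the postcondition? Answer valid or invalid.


Working backward. After the program, the postcondition (3*q >= arr[x + 2] - 2*q + 4 && 3*arr[w + 2] + x + 7 == -1) && (!(acc >= -5)) must hold; in canonical form it is 5*q >= arr[x + 2] + 4 && 3*arr[w + 2] + x == -8 && (!(acc >= -5)).
Then branch requires 5*q >= store(arr, q, acc - w - 1)[x + 2] + 4 && 3*store(arr, q, acc - w - 1)[w + 2] + x == -8 && (!(acc >= -5)); else branch requires 5*q >= arr[w + x + 4] + 4 && 3*arr[w + 2] + w + x == -10 && (!(acc >= -5)).
Before the if: ((acc < arr[3] + 3*arr[y] + 5 || acc + 2*y >= 9) ==> (5*q >= store(arr, q, acc - w - 1)[x + 2] + 4 && 3*store(arr, q, acc - w - 1)[w + 2] + x == -8 && (!(acc >= -5)))) && ((!(acc < arr[3] + 3*arr[y] + 5 || acc + 2*y >= 9)) ==> (5*q >= arr[w + x + 4] + 4 && 3*arr[w + 2] + w + x == -10 && (!(acc >= -5))))
Before y := 2*y - 2: ((acc < arr[3] + 3*arr[2*y - 2] + 5 || acc + 4*y >= 13) ==> (5*q >= store(arr, q, acc - w - 1)[x + 2] + 4 && 3*store(arr, q, acc - w - 1)[w + 2] + x == -8 && (!(acc >= -5)))) && ((!(acc < arr[3] + 3*arr[2*y - 2] + 5 || acc + 4*y >= 13)) ==> (5*q >= arr[w + x + 4] + 4 && 3*arr[w + 2] + w + x == -10 && (!(acc >= -5))))
The weakest precondition is ((acc < arr[3] + 3*arr[2*y - 2] + 5 || acc + 4*y >= 13) ==> (5*q >= store(arr, q, acc - w - 1)[x + 2] + 4 && 3*store(arr, q, acc - w - 1)[w + 2] + x == -8 && (!(acc >= -5)))) && ((!(acc < arr[3] + 3*arr[2*y - 2] + 5 || acc + 4*y >= 13)) ==> (5*q >= arr[w + x + 4] + 4 && 3*arr[w + 2] + w + x == -10 && (!(acc >= -5)))).
Check whether ((acc < arr[3] + 3*arr[2*y - 2] + 5 || acc + 4*y >= 13) ==> (5*q >= store(arr, q, acc - w - 1)[x + 2] + 4 && 3*store(arr, q, acc - w - 1)[w + 2] + x == -8 && (!(acc >= -5)))) && ((!(acc < arr[3] + 3*arr[2*y - 2] + 5 || acc + 4*y >= 15)) ==> (5*q >= arr[w + x + 4] + 4 && 3*arr[w + 2] + w + x == -10 && (!(acc >= -5)))) implies it.
Every state satisfying the precondition satisfies the weakest precondition: the implication holds.
Answer: valid


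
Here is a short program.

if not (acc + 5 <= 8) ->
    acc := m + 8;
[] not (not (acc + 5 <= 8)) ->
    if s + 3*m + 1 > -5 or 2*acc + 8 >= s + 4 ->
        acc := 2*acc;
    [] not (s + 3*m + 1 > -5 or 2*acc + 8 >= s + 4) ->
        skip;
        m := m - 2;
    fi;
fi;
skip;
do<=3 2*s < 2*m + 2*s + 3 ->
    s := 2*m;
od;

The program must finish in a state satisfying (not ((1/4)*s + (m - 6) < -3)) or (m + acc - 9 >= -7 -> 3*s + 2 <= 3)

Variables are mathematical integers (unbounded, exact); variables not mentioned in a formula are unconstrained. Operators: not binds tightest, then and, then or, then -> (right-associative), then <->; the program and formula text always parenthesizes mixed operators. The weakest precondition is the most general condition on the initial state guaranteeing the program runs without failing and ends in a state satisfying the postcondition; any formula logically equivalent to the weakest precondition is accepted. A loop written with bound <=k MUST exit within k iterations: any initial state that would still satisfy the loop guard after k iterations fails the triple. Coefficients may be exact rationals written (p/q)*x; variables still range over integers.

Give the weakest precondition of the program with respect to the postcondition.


Working backward. After the program, the postcondition (not ((1/4)*s + (m - 6) < -3)) or (m + acc - 9 >= -7 -> 3*s + 2 <= 3) must hold; in canonical form it is (not (m + (1/4)*s < 3)) or (acc + m >= 2 -> 3*s <= 1).
Before the loop (bound <=3), unroll the exhaustion recursion (WP_0 = exit-now case; WP_j = one more guarded iteration, up to j = 3):
  WP_0: (not (2*m > -3)) and ((not (m + (1/4)*s < 3)) or (acc + m >= 2 -> 3*s <= 1))
  WP_1: (2*m > -3 -> ((not (2*m > -3)) and ((not ((3/2)*m < 3)) or (acc + m >= 2 -> 6*m <= 1)))) and ((not (2*m > -3)) -> ((not (m + (1/4)*s < 3)) or (acc + m >= 2 -> 3*s <= 1)))
  WP_2: (2*m > -3 -> ((2*m > -3 -> ((not (2*m > -3)) and ((not ((3/2)*m < 3)) or (acc + m >= 2 -> 6*m <= 1)))) and ((not (2*m > -3)) -> ((not ((3/2)*m < 3)) or (acc + m >= 2 -> 6*m <= 1))))) and ((not (2*m > -3)) -> ((not (m + (1/4)*s < 3)) or (acc + m >= 2 -> 3*s <= 1)))
  WP_3: (2*m > -3 -> ((2*m > -3 -> ((2*m > -3 -> ((not (2*m > -3)) and ((not ((3/2)*m < 3)) or (acc + m >= 2 -> 6*m <= 1)))) and ((not (2*m > -3)) -> ((not ((3/2)*m < 3)) or (acc + m >= 2 -> 6*m <= 1))))) and ((not (2*m > -3)) -> ((not ((3/2)*m < 3)) or (acc + m >= 2 -> 6*m <= 1))))) and ((not (2*m > -3)) -> ((not (m + (1/4)*s < 3)) or (acc + m >= 2 -> 3*s <= 1)))
So before the loop: (2*m > -3 -> ((2*m > -3 -> ((2*m > -3 -> ((not (2*m > -3)) and ((not ((3/2)*m < 3)) or (acc + m >= 2 -> 6*m <= 1)))) and ((not (2*m > -3)) -> ((not ((3/2)*m < 3)) or (acc + m >= 2 -> 6*m <= 1))))) and ((not (2*m > -3)) -> ((not ((3/2)*m < 3)) or (acc + m >= 2 -> 6*m <= 1))))) and ((not (2*m > -3)) -> ((not (m + (1/4)*s < 3)) or (acc + m >= 2 -> 3*s <= 1)))
Before skip: (2*m > -3 -> ((2*m > -3 -> ((2*m > -3 -> ((not (2*m > -3)) and ((not ((3/2)*m < 3)) or (acc + m >= 2 -> 6*m <= 1)))) and ((not (2*m > -3)) -> ((not ((3/2)*m < 3)) or (acc + m >= 2 -> 6*m <= 1))))) and ((not (2*m > -3)) -> ((not ((3/2)*m < 3)) or (acc + m >= 2 -> 6*m <= 1))))) and ((not (2*m > -3)) -> ((not (m + (1/4)*s < 3)) or (acc + m >= 2 -> 3*s <= 1)))
Then branch requires (2*m > -3 -> ((2*m > -3 -> ((2*m > -3 -> ((not (2*m > -3)) and ((not ((3/2)*m < 3)) or (2*m >= -6 -> 6*m <= 1)))) and ((not (2*m > -3)) -> ((not ((3/2)*m < 3)) or (2*m >= -6 -> 6*m <= 1))))) and ((not (2*m > -3)) -> ((not ((3/2)*m < 3)) or (2*m >= -6 -> 6*m <= 1))))) and ((not (2*m > -3)) -> ((not (m + (1/4)*s < 3)) or (2*m >= -6 -> 3*s <= 1))); else branch requires ((3*m + s > -6 or 2*acc >= s - 4) -> ((2*m > -3 -> ((2*m > -3 -> ((2*m > -3 -> ((not (2*m > -3)) and ((not ((3/2)*m < 3)) or (2*acc + m >= 2 -> 6*m <= 1)))) and ((not (2*m > -3)) -> ((not ((3/2)*m < 3)) or (2*acc + m >= 2 -> 6*m <= 1))))) and ((not (2*m > -3)) -> ((not ((3/2)*m < 3)) or (2*acc + m >= 2 -> 6*m <= 1))))) and ((not (2*m > -3)) -> ((not (m + (1/4)*s < 3)) or (2*acc + m >= 2 -> 3*s <= 1))))) and ((not (3*m + s > -6 or 2*acc >= s - 4)) -> ((2*m > 1 -> ((2*m > 1 -> ((2*m > 1 -> ((not (2*m > 1)) and ((not ((3/2)*m < 6)) or (acc + m >= 4 -> 6*m <= 13)))) and ((not (2*m > 1)) -> ((not ((3/2)*m < 6)) or (acc + m >= 4 -> 6*m <= 13))))) and ((not (2*m > 1)) -> ((not ((3/2)*m < 6)) or (acc + m >= 4 -> 6*m <= 13))))) and ((not (2*m > 1)) -> ((not (m + (1/4)*s < 5)) or (acc + m >= 4 -> 3*s <= 1))))).
Before the if: ((not (acc <= 3)) -> ((2*m > -3 -> ((2*m > -3 -> ((2*m > -3 -> ((not (2*m > -3)) and ((not ((3/2)*m < 3)) or (2*m >= -6 -> 6*m <= 1)))) and ((not (2*m > -3)) -> ((not ((3/2)*m < 3)) or (2*m >= -6 -> 6*m <= 1))))) and ((not (2*m > -3)) -> ((not ((3/2)*m < 3)) or (2*m >= -6 -> 6*m <= 1))))) and ((not (2*m > -3)) -> ((not (m + (1/4)*s < 3)) or (2*m >= -6 -> 3*s <= 1))))) and (acc <= 3 -> (((3*m + s > -6 or 2*acc >= s - 4) -> ((2*m > -3 -> ((2*m > -3 -> ((2*m > -3 -> ((not (2*m > -3)) and ((not ((3/2)*m < 3)) or (2*acc + m >= 2 -> 6*m <= 1)))) and ((not (2*m > -3)) -> ((not ((3/2)*m < 3)) or (2*acc + m >= 2 -> 6*m <= 1))))) and ((not (2*m > -3)) -> ((not ((3/2)*m < 3)) or (2*acc + m >= 2 -> 6*m <= 1))))) and ((not (2*m > -3)) -> ((not (m + (1/4)*s < 3)) or (2*acc + m >= 2 -> 3*s <= 1))))) and ((not (3*m + s > -6 or 2*acc >= s - 4)) -> ((2*m > 1 -> ((2*m > 1 -> ((2*m > 1 -> ((not (2*m > 1)) and ((not ((3/2)*m < 6)) or (acc + m >= 4 -> 6*m <= 13)))) and ((not (2*m > 1)) -> ((not ((3/2)*m < 6)) or (acc + m >= 4 -> 6*m <= 13))))) and ((not (2*m > 1)) -> ((not ((3/2)*m < 6)) or (acc + m >= 4 -> 6*m <= 13))))) and ((not (2*m > 1)) -> ((not (m + (1/4)*s < 5)) or (acc + m >= 4 -> 3*s <= 1)))))))
Answer: WP = ((not (acc <= 3)) -> ((2*m > -3 -> ((2*m > -3 -> ((2*m > -3 -> ((not (2*m > -3)) and ((not ((3/2)*m < 3)) or (2*m >= -6 -> 6*m <= 1)))) and ((not (2*m > -3)) -> ((not ((3/2)*m < 3)) or (2*m >= -6 -> 6*m <= 1))))) and ((not (2*m > -3)) -> ((not ((3/2)*m < 3)) or (2*m >= -6 -> 6*m <= 1))))) and ((not (2*m > -3)) -> ((not (m + (1/4)*s < 3)) or (2*m >= -6 -> 3*s <= 1))))) and (acc <= 3 -> (((3*m + s > -6 or 2*acc >= s - 4) -> ((2*m > -3 -> ((2*m > -3 -> ((2*m > -3 -> ((not (2*m > -3)) and ((not ((3/2)*m < 3)) or (2*acc + m >= 2 -> 6*m <= 1)))) and ((not (2*m > -3)) -> ((not ((3/2)*m < 3)) or (2*acc + m >= 2 -> 6*m <= 1))))) and ((not (2*m > -3)) -> ((not ((3/2)*m < 3)) or (2*acc + m >= 2 -> 6*m <= 1))))) and ((not (2*m > -3)) -> ((not (m + (1/4)*s < 3)) or (2*acc + m >= 2 -> 3*s <= 1))))) and ((not (3*m + s > -6 or 2*acc >= s - 4)) -> ((2*m > 1 -> ((2*m > 1 -> ((2*m > 1 -> ((not (2*m > 1)) and ((not ((3/2)*m < 6)) or (acc + m >= 4 -> 6*m <= 13)))) and ((not (2*m > 1)) -> ((not ((3/2)*m < 6)) or (acc + m >= 4 -> 6*m <= 13))))) and ((not (2*m > 1)) -> ((not ((3/2)*m < 6)) or (acc + m >= 4 -> 6*m <= 13))))) and ((not (2*m > 1)) -> ((not (m + (1/4)*s < 5)) or (acc + m >= 4 -> 3*s <= 1)))))))
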